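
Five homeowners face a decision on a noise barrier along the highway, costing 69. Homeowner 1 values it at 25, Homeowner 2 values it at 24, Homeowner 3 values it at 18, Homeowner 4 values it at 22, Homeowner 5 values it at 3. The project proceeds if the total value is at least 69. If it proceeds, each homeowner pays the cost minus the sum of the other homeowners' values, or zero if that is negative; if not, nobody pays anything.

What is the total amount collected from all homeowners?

Total value 92 ≥ cost 69, so it is built.
Homeowner 1: others sum to 67; max(0, 69 - 67) = 2.
Homeowner 2: others sum to 68; max(0, 69 - 68) = 1.
Homeowner 3: others sum to 74; max(0, 69 - 74) = 0.
Homeowner 4: others sum to 70; max(0, 69 - 70) = 0.
Homeowner 5: others sum to 89; max(0, 69 - 89) = 0.
Total collected = 2 + 1 + 0 + 0 + 0 = 3.

3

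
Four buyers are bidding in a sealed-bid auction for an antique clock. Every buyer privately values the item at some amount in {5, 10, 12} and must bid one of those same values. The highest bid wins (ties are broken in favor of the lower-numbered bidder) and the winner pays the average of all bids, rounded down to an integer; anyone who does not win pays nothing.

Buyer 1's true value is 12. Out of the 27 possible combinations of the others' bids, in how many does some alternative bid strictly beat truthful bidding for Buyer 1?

7

Others bid (5, 5, 5): truth gives 6; bid 5 gives 7 > 6. Violating.
Others bid (5, 5, 10): truth gives 4; bid 10 gives 5 > 4. Violating.
Others bid (5, 10, 5): truth gives 4; bid 10 gives 5 > 4. Violating.
Others bid (5, 10, 10): truth gives 3; bid 10 gives 4 > 3. Violating.
Others bid (5, 5, 12): truth gives 4; no alternative beats it.
Others bid (5, 10, 12): truth gives 3; no alternative beats it.
(Checking all 27 profiles: 7 have a profitable deviation, 20 do not.)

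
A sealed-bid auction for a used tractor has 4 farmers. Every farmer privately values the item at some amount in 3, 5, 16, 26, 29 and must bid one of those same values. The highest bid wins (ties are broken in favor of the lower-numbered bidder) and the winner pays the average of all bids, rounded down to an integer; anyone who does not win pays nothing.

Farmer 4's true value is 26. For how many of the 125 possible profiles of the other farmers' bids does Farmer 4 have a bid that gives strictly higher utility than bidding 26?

44

Others bid (3, 3, 3): truth gives 18; bid 5 gives 23 > 18. Violating.
Others bid (3, 3, 5): truth gives 17; bid 16 gives 20 > 17. Violating.
Others bid (3, 3, 26): truth gives 0; bid 29 gives 11 > 0. Violating.
Others bid (3, 5, 3): truth gives 17; bid 16 gives 20 > 17. Violating.
Others bid (3, 3, 16): truth gives 14; no alternative beats it.
Others bid (3, 3, 29): truth gives 0; no alternative beats it.
(Checking all 125 profiles: 44 have a profitable deviation, 81 do not.)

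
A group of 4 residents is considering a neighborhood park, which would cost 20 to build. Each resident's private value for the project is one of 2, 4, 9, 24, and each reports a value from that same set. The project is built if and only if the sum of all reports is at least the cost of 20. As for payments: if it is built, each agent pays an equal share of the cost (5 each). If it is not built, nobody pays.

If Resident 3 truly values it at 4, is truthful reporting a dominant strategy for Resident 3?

Consider the case where Resident 1 reports 4, Resident 2 reports 4 and Resident 4 reports 9.
Truthful report 4: project built, pays 5, utility 4 - 5 = -1.
Report 2 instead: project not built, utility 0.
Since 0 > -1, reporting 2 is strictly better here, so truthful reporting is not dominant.

No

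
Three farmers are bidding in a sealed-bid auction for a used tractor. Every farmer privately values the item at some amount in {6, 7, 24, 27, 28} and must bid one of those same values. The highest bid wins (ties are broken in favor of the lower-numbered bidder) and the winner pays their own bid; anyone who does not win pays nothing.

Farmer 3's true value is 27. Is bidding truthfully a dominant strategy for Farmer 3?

Consider the case where Farmer 1 bids 6 and Farmer 2 bids 6.
Truthful bid 27: wins, pays 27, utility 27 - 27 = 0.
Bid 7 instead: wins, pays 7, utility 27 - 7 = 20.
Since 20 > 0, bidding 7 is strictly better here, so truthful bidding is not dominant.

No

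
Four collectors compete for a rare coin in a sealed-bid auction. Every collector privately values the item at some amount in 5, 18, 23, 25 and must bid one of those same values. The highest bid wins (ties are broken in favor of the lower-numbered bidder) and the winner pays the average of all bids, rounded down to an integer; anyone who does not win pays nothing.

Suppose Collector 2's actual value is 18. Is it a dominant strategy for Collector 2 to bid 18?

No

Consider the case where Collector 1 bids 5, Collector 3 bids 5 and Collector 4 bids 23.
Truthful bid 18: loses, pays 0, utility 0.
Bid 23 instead: wins, pays 14, utility 18 - 14 = 4.
Since 4 > 0, bidding 23 is strictly better here, so truthful bidding is not dominant.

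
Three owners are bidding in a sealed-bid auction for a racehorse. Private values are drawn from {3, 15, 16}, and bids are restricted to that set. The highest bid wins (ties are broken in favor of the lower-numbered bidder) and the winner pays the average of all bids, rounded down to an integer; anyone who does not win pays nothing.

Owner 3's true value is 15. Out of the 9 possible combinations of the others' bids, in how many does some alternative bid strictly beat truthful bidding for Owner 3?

Others bid (3, 15): truth gives 0; bid 16 gives 4 > 0. Violating.
Others bid (15, 3): truth gives 0; bid 16 gives 4 > 0. Violating.
Others bid (3, 3): truth gives 8; no alternative beats it.
Others bid (3, 16): truth gives 0; no alternative beats it.
(Checking all 9 profiles: 2 have a profitable deviation, 7 do not.)

2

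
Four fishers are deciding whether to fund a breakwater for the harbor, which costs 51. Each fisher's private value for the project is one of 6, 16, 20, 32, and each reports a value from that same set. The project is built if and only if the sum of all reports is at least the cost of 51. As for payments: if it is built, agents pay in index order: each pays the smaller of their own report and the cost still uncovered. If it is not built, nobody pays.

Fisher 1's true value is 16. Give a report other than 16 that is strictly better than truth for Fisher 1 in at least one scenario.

6

Suppose Fisher 2 reports 6, Fisher 3 reports 16 and Fisher 4 reports 32.
Report 16: project built, pays 16, utility 16 - 16 = 0.
Report 6: project built, pays 6, utility 16 - 6 = 10.
So reporting 6 beats truth here (10 > 0).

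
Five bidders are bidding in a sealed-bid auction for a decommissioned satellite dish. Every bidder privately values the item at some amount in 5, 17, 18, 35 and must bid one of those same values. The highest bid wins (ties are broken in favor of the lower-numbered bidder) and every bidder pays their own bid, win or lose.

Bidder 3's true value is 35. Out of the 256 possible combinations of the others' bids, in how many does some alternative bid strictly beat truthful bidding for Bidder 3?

148

Others bid (5, 5, 5, 5): truth gives 0; bid 17 gives 18 > 0. Violating.
Others bid (5, 5, 5, 17): truth gives 0; bid 17 gives 18 > 0. Violating.
Others bid (5, 5, 5, 18): truth gives 0; bid 18 gives 17 > 0. Violating.
Others bid (5, 5, 17, 5): truth gives 0; bid 17 gives 18 > 0. Violating.
Others bid (5, 5, 5, 35): truth gives 0; no alternative beats it.
Others bid (5, 5, 17, 35): truth gives 0; no alternative beats it.
(Checking all 256 profiles: 148 have a profitable deviation, 108 do not.)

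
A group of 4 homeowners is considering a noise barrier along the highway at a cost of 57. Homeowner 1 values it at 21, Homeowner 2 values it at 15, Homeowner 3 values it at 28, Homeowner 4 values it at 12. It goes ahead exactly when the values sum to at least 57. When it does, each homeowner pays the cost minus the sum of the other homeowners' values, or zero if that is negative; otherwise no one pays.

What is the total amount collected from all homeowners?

Total value 76 ≥ cost 57, so it is built.
Homeowner 1: others sum to 55; max(0, 57 - 55) = 2.
Homeowner 2: others sum to 61; max(0, 57 - 61) = 0.
Homeowner 3: others sum to 48; max(0, 57 - 48) = 9.
Homeowner 4: others sum to 64; max(0, 57 - 64) = 0.
Total collected = 2 + 0 + 9 + 0 = 11.

11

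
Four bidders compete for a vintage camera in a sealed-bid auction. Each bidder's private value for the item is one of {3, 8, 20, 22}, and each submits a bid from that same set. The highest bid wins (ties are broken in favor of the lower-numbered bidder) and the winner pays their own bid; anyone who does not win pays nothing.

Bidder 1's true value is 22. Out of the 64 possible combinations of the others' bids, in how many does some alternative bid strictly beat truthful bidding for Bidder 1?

Others bid (3, 3, 3): truth gives 0; bid 3 gives 19 > 0. Violating.
Others bid (3, 3, 8): truth gives 0; bid 8 gives 14 > 0. Violating.
Others bid (3, 3, 20): truth gives 0; bid 20 gives 2 > 0. Violating.
Others bid (3, 8, 3): truth gives 0; bid 8 gives 14 > 0. Violating.
Others bid (3, 3, 22): truth gives 0; no alternative beats it.
Others bid (3, 8, 22): truth gives 0; no alternative beats it.
(Checking all 64 profiles: 27 have a profitable deviation, 37 do not.)

27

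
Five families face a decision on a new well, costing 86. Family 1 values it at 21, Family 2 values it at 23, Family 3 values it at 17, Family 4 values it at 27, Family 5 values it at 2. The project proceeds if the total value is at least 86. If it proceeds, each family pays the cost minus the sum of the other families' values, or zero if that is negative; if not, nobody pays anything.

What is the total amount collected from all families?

Total value 90 ≥ cost 86, so it is built.
Family 1: others sum to 69; max(0, 86 - 69) = 17.
Family 2: others sum to 67; max(0, 86 - 67) = 19.
Family 3: others sum to 73; max(0, 86 - 73) = 13.
Family 4: others sum to 63; max(0, 86 - 63) = 23.
Family 5: others sum to 88; max(0, 86 - 88) = 0.
Total collected = 17 + 19 + 13 + 23 + 0 = 72.

72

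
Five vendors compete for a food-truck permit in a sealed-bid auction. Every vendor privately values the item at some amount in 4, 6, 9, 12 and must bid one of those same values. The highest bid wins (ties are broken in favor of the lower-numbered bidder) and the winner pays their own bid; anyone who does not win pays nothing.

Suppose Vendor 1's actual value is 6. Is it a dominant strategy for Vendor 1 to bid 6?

Consider the case where Vendor 2 bids 4, Vendor 3 bids 4, Vendor 4 bids 4 and Vendor 5 bids 4.
Truthful bid 6: wins, pays 6, utility 6 - 6 = 0.
Bid 4 instead: wins, pays 4, utility 6 - 4 = 2.
Since 2 > 0, bidding 4 is strictly better here, so truthful bidding is not dominant.

No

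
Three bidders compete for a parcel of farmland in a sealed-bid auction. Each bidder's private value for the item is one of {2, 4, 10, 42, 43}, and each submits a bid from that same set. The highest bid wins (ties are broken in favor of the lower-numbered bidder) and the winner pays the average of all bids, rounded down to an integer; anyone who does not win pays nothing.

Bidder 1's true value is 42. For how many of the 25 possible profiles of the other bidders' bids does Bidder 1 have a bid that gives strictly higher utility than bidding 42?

Others bid (2, 2): truth gives 27; bid 2 gives 40 > 27. Violating.
Others bid (2, 4): truth gives 26; bid 4 gives 39 > 26. Violating.
Others bid (2, 10): truth gives 24; bid 10 gives 35 > 24. Violating.
Others bid (2, 43): truth gives 0; bid 43 gives 13 > 0. Violating.
Others bid (2, 42): truth gives 14; no alternative beats it.
Others bid (4, 42): truth gives 13; no alternative beats it.
(Checking all 25 profiles: 15 have a profitable deviation, 10 do not.)

15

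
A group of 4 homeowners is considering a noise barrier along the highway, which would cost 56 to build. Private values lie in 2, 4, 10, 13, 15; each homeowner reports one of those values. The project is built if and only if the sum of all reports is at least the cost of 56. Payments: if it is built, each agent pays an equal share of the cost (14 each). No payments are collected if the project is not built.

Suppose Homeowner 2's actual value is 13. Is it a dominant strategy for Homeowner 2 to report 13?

Consider the case where Homeowner 1 reports 13, Homeowner 3 reports 15 and Homeowner 4 reports 15.
Truthful report 13: project built, pays 14, utility 13 - 14 = -1.
Report 2 instead: project not built, utility 0.
Since 0 > -1, reporting 2 is strictly better here, so truthful reporting is not dominant.

No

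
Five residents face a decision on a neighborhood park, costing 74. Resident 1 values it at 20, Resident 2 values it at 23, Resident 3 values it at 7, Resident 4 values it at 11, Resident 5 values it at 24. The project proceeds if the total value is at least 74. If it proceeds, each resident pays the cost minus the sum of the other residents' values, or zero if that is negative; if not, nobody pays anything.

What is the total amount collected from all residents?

34

Total value 85 ≥ cost 74, so it is built.
Resident 1: others sum to 65; max(0, 74 - 65) = 9.
Resident 2: others sum to 62; max(0, 74 - 62) = 12.
Resident 3: others sum to 78; max(0, 74 - 78) = 0.
Resident 4: others sum to 74; max(0, 74 - 74) = 0.
Resident 5: others sum to 61; max(0, 74 - 61) = 13.
Total collected = 9 + 12 + 0 + 0 + 13 = 34.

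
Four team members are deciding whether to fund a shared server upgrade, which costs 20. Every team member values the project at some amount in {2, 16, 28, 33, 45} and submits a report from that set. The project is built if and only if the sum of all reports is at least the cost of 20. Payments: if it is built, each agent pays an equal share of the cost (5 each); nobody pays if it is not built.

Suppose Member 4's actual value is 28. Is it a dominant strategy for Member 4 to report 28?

Yes

Check each profile of the others' reports and compare truth against every alternative report.
Others report (2, 2, 2): truth gives 23, best alternative gives 23.
Others report (2, 2, 16): truth gives 23, best alternative gives 23.
Others report (2, 2, 28): truth gives 23, best alternative gives 23.
Others report (2, 2, 33): truth gives 23, best alternative gives 23.
Others report (2, 2, 45): truth gives 23, best alternative gives 23.
Others report (2, 16, 2): truth gives 23, best alternative gives 23.
(Remaining 119 profiles checked similarly; truth is weakly best in each.)
In every case the truthful report is at least as good as any alternative, so it is a dominant strategy.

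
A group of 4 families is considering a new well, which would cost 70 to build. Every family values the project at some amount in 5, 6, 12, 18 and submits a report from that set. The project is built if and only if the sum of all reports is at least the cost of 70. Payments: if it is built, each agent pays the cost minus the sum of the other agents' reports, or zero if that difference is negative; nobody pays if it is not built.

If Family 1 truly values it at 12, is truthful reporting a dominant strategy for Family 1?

Check each profile of the others' reports and compare truth against every alternative report.
Others report (5, 5, 5): truth gives 0, best alternative gives 0.
Others report (5, 5, 6): truth gives 0, best alternative gives 0.
Others report (5, 5, 12): truth gives 0, best alternative gives 0.
Others report (5, 5, 18): truth gives 0, best alternative gives 0.
Others report (5, 6, 5): truth gives 0, best alternative gives 0.
Others report (5, 6, 6): truth gives 0, best alternative gives 0.
(Remaining 58 profiles checked similarly; truth is weakly best in each.)
In every case the truthful report is at least as good as any alternative, so it is a dominant strategy.

Yes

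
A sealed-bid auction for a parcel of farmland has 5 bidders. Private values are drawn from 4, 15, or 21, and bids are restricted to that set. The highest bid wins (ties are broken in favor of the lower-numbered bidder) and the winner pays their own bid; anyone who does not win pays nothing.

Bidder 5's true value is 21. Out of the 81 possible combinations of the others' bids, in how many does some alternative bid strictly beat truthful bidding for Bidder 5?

Others bid (4, 4, 4, 4): truth gives 0; bid 15 gives 6 > 0. Violating.
Others bid (4, 4, 4, 15): truth gives 0; no alternative beats it.
Others bid (4, 4, 4, 21): truth gives 0; no alternative beats it.
(Checking all 81 profiles: 1 has a profitable deviation, 80 do not.)

1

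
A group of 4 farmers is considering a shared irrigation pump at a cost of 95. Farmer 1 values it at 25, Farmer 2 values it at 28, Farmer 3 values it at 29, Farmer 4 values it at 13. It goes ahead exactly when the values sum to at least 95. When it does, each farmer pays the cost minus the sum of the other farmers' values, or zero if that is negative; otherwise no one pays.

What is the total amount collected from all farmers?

95

Total value 95 ≥ cost 95, so it is built.
Farmer 1: others sum to 70; max(0, 95 - 70) = 25.
Farmer 2: others sum to 67; max(0, 95 - 67) = 28.
Farmer 3: others sum to 66; max(0, 95 - 66) = 29.
Farmer 4: others sum to 82; max(0, 95 - 82) = 13.
Total collected = 25 + 28 + 29 + 13 = 95.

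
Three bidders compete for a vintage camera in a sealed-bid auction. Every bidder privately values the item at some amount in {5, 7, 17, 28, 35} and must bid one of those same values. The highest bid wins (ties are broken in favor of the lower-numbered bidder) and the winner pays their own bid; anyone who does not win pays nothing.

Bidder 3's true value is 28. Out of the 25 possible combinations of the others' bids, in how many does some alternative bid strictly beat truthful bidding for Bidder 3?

4

Others bid (5, 5): truth gives 0; bid 7 gives 21 > 0. Violating.
Others bid (5, 7): truth gives 0; bid 17 gives 11 > 0. Violating.
Others bid (7, 5): truth gives 0; bid 17 gives 11 > 0. Violating.
Others bid (7, 7): truth gives 0; bid 17 gives 11 > 0. Violating.
Others bid (5, 17): truth gives 0; no alternative beats it.
Others bid (5, 28): truth gives 0; no alternative beats it.
(Checking all 25 profiles: 4 have a profitable deviation, 21 do not.)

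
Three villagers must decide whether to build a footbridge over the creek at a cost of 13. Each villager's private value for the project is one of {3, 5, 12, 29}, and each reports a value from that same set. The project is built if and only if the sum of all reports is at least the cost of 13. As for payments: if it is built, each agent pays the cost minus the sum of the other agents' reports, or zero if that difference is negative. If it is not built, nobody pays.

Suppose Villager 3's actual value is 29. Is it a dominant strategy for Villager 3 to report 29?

Check each profile of the others' reports and compare truth against every alternative report.
Others report (3, 12): truth gives 29, best alternative gives 29.
Others report (3, 29): truth gives 29, best alternative gives 29.
Others report (5, 12): truth gives 29, best alternative gives 29.
Others report (5, 29): truth gives 29, best alternative gives 29.
Others report (12, 3): truth gives 29, best alternative gives 29.
Others report (12, 5): truth gives 29, best alternative gives 29.
(Remaining 10 profiles checked similarly; truth is weakly best in each.)
In every case the truthful report is at least as good as any alternative, so it is a dominant strategy.

Yes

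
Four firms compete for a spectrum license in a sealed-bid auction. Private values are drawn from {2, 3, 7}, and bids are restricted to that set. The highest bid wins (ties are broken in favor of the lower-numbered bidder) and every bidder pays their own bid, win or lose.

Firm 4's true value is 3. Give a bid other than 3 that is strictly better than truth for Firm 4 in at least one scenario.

2

Suppose Firm 1 bids 2, Firm 2 bids 2 and Firm 3 bids 3.
Bid 3: loses but pays 3, utility -3.
Bid 2: loses but pays 2, utility -2.
So bidding 2 beats truth here (-2 > -3).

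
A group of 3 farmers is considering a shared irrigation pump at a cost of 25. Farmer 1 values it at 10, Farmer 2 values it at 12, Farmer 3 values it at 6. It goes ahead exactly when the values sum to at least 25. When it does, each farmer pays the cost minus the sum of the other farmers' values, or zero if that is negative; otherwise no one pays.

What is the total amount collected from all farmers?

Total value 28 ≥ cost 25, so it is built.
Farmer 1: others sum to 18; max(0, 25 - 18) = 7.
Farmer 2: others sum to 16; max(0, 25 - 16) = 9.
Farmer 3: others sum to 22; max(0, 25 - 22) = 3.
Total collected = 7 + 9 + 3 = 19.

19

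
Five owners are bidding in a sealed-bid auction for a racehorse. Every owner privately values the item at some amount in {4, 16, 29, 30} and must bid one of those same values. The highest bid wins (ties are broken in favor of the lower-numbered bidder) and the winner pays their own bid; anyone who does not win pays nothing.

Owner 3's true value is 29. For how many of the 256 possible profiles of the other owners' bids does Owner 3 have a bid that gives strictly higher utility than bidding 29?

Others bid (4, 4, 4, 4): truth gives 0; bid 16 gives 13 > 0. Violating.
Others bid (4, 4, 4, 16): truth gives 0; bid 16 gives 13 > 0. Violating.
Others bid (4, 4, 16, 4): truth gives 0; bid 16 gives 13 > 0. Violating.
Others bid (4, 4, 16, 16): truth gives 0; bid 16 gives 13 > 0. Violating.
Others bid (4, 4, 4, 29): truth gives 0; no alternative beats it.
Others bid (4, 4, 4, 30): truth gives 0; no alternative beats it.
(Checking all 256 profiles: 4 have a profitable deviation, 252 do not.)

4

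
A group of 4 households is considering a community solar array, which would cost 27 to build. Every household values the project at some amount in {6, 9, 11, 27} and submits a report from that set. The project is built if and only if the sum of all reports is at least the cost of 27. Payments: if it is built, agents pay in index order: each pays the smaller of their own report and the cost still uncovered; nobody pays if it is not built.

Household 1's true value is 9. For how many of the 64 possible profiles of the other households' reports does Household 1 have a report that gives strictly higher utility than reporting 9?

63

Others report (6, 6, 9): truth gives 0; report 6 gives 3 > 0. Violating.
Others report (6, 6, 11): truth gives 0; report 6 gives 3 > 0. Violating.
Others report (6, 6, 27): truth gives 0; report 6 gives 3 > 0. Violating.
Others report (6, 9, 6): truth gives 0; report 6 gives 3 > 0. Violating.
Others report (6, 6, 6): truth gives 0; no alternative beats it.
(Checking all 64 profiles: 63 have a profitable deviation, 1 does not.)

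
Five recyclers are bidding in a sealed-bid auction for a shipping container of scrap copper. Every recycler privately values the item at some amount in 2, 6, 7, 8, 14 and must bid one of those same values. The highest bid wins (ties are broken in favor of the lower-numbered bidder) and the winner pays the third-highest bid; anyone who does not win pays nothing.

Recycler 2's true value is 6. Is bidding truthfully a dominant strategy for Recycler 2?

Consider the case where Recycler 1 bids 2, Recycler 3 bids 2, Recycler 4 bids 2 and Recycler 5 bids 7.
Truthful bid 6: loses, pays 0, utility 0.
Bid 7 instead: wins, pays 2, utility 6 - 2 = 4.
Since 4 > 0, bidding 7 is strictly better here, so truthful bidding is not dominant.

No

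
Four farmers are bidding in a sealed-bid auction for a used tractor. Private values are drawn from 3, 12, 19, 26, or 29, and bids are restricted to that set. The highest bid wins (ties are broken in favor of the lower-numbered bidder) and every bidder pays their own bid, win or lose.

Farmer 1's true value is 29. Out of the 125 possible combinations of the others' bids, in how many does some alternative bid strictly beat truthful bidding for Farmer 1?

64

Others bid (3, 3, 3): truth gives 0; bid 3 gives 26 > 0. Violating.
Others bid (3, 3, 12): truth gives 0; bid 12 gives 17 > 0. Violating.
Others bid (3, 3, 19): truth gives 0; bid 19 gives 10 > 0. Violating.
Others bid (3, 3, 26): truth gives 0; bid 26 gives 3 > 0. Violating.
Others bid (3, 3, 29): truth gives 0; no alternative beats it.
Others bid (3, 12, 29): truth gives 0; no alternative beats it.
(Checking all 125 profiles: 64 have a profitable deviation, 61 do not.)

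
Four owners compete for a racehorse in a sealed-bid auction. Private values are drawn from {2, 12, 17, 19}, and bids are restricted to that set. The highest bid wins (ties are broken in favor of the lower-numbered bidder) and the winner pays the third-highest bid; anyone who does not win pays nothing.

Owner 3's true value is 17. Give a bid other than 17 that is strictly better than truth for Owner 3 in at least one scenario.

Suppose Owner 1 bids 2, Owner 2 bids 2 and Owner 4 bids 19.
Bid 17: loses, pays 0, utility 0.
Bid 19: wins, pays 2, utility 17 - 2 = 15.
So bidding 19 beats truth here (15 > 0).

19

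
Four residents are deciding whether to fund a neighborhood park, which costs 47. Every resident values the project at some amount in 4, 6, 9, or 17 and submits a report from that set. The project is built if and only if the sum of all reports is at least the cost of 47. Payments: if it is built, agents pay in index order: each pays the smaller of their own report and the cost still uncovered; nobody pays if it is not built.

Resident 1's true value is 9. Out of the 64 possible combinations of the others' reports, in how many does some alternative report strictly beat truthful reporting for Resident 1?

Others report (9, 17, 17): truth gives 0; report 4 gives 5 > 0. Violating.
Others report (17, 9, 17): truth gives 0; report 4 gives 5 > 0. Violating.
Others report (17, 17, 9): truth gives 0; report 4 gives 5 > 0. Violating.
Others report (17, 17, 17): truth gives 0; report 4 gives 5 > 0. Violating.
Others report (4, 4, 4): truth gives 0; no alternative beats it.
Others report (4, 4, 6): truth gives 0; no alternative beats it.
(Checking all 64 profiles: 4 have a profitable deviation, 60 do not.)

4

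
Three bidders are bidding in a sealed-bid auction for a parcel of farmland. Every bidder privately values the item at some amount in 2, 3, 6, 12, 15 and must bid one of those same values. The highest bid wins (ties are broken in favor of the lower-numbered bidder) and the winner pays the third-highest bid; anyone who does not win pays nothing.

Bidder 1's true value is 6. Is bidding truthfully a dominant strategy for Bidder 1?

Consider the case where Bidder 2 bids 2 and Bidder 3 bids 12.
Truthful bid 6: loses, pays 0, utility 0.
Bid 12 instead: wins, pays 2, utility 6 - 2 = 4.
Since 4 > 0, bidding 12 is strictly better here, so truthful bidding is not dominant.

No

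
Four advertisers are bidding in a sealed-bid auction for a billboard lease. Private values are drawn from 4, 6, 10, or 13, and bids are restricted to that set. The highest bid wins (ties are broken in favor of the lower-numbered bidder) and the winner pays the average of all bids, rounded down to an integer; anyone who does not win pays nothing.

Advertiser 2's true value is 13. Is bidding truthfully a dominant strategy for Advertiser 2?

No

Consider the case where Advertiser 1 bids 4, Advertiser 3 bids 4 and Advertiser 4 bids 4.
Truthful bid 13: wins, pays 6, utility 13 - 6 = 7.
Bid 6 instead: wins, pays 4, utility 13 - 4 = 9.
Since 9 > 7, bidding 6 is strictly better here, so truthful bidding is not dominant.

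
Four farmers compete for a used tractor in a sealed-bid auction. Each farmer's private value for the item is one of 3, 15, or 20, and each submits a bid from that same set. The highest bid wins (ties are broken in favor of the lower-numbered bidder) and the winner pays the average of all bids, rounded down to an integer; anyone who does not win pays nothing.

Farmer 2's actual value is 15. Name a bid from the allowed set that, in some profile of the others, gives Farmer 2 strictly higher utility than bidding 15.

20

Suppose Farmer 1 bids 3, Farmer 3 bids 3 and Farmer 4 bids 20.
Bid 15: loses, pays 0, utility 0.
Bid 20: wins, pays 11, utility 15 - 11 = 4.
So bidding 20 beats truth here (4 > 0).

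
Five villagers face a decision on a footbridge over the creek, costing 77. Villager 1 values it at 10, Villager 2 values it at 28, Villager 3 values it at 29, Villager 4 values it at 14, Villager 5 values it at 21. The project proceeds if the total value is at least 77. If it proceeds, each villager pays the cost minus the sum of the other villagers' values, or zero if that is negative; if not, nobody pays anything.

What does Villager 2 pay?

3

Total value 102 ≥ cost 77, so the project is built.
The other villagers' values sum to 74.
Cost minus that sum is 77 - 74 = 3.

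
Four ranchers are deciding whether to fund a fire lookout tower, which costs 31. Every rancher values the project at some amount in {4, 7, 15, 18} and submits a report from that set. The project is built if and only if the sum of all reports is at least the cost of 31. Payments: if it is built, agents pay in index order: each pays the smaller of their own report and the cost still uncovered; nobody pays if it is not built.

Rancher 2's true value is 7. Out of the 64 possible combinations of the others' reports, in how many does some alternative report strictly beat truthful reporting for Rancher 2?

44

Others report (4, 7, 18): truth gives 0; report 4 gives 3 > 0. Violating.
Others report (4, 15, 15): truth gives 0; report 4 gives 3 > 0. Violating.
Others report (4, 15, 18): truth gives 0; report 4 gives 3 > 0. Violating.
Others report (4, 18, 7): truth gives 0; report 4 gives 3 > 0. Violating.
Others report (4, 4, 4): truth gives 0; no alternative beats it.
Others report (4, 4, 7): truth gives 0; no alternative beats it.
(Checking all 64 profiles: 44 have a profitable deviation, 20 do not.)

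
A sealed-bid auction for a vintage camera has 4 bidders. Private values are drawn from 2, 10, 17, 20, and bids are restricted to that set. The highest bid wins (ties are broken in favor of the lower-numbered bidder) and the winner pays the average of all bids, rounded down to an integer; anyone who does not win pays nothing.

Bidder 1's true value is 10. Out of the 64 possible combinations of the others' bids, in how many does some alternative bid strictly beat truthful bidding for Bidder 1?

4

Others bid (2, 2, 2): truth gives 6; bid 2 gives 8 > 6. Violating.
Others bid (2, 2, 17): truth gives 0; bid 17 gives 1 > 0. Violating.
Others bid (2, 17, 2): truth gives 0; bid 17 gives 1 > 0. Violating.
Others bid (17, 2, 2): truth gives 0; bid 17 gives 1 > 0. Violating.
Others bid (2, 2, 10): truth gives 4; no alternative beats it.
Others bid (2, 2, 20): truth gives 0; no alternative beats it.
(Checking all 64 profiles: 4 have a profitable deviation, 60 do not.)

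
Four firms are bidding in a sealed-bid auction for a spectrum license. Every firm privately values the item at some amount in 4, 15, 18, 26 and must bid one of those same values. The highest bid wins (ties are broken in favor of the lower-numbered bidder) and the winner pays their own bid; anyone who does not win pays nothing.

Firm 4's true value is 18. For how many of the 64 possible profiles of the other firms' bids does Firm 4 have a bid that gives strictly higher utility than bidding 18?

Others bid (4, 4, 4): truth gives 0; bid 15 gives 3 > 0. Violating.
Others bid (4, 4, 15): truth gives 0; no alternative beats it.
Others bid (4, 4, 18): truth gives 0; no alternative beats it.
(Checking all 64 profiles: 1 has a profitable deviation, 63 do not.)

1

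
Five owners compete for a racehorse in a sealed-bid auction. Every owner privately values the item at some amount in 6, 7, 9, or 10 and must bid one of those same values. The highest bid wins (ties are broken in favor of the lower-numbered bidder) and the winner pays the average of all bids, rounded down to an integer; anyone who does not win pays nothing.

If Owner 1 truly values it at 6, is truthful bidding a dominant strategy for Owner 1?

Yes

Check each profile of the others' bids and compare truth against every alternative bid.
Others bid (7, 7, 7, 7): truth gives 0, best alternative gives -1.
Others bid (6, 6, 6, 6): truth gives 0, best alternative gives 0.
Others bid (6, 6, 6, 7): truth gives 0, best alternative gives 0.
Others bid (6, 6, 6, 9): truth gives 0, best alternative gives 0.
Others bid (6, 6, 6, 10): truth gives 0, best alternative gives 0.
Others bid (6, 6, 7, 6): truth gives 0, best alternative gives 0.
(Remaining 250 profiles checked similarly; truth is weakly best in each.)
In every case the truthful bid is at least as good as any alternative, so it is a dominant strategy.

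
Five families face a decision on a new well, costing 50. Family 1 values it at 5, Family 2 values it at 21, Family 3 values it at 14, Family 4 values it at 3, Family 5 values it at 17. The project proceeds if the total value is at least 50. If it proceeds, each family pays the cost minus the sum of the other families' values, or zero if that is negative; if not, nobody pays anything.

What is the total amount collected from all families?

22

Total value 60 ≥ cost 50, so it is built.
Family 1: others sum to 55; max(0, 50 - 55) = 0.
Family 2: others sum to 39; max(0, 50 - 39) = 11.
Family 3: others sum to 46; max(0, 50 - 46) = 4.
Family 4: others sum to 57; max(0, 50 - 57) = 0.
Family 5: others sum to 43; max(0, 50 - 43) = 7.
Total collected = 0 + 11 + 4 + 0 + 7 = 22.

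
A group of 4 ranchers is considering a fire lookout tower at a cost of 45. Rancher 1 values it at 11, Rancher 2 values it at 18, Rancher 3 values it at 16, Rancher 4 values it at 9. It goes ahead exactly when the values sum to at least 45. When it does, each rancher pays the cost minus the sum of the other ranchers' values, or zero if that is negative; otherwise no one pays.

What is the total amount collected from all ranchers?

18

Total value 54 ≥ cost 45, so it is built.
Rancher 1: others sum to 43; max(0, 45 - 43) = 2.
Rancher 2: others sum to 36; max(0, 45 - 36) = 9.
Rancher 3: others sum to 38; max(0, 45 - 38) = 7.
Rancher 4: others sum to 45; max(0, 45 - 45) = 0.
Total collected = 2 + 9 + 7 + 0 = 18.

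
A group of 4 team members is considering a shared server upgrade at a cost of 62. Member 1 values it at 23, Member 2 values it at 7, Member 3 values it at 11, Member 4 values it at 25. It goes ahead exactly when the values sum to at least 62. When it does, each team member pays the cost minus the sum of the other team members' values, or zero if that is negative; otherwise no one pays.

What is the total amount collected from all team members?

50

Total value 66 ≥ cost 62, so it is built.
Member 1: others sum to 43; max(0, 62 - 43) = 19.
Member 2: others sum to 59; max(0, 62 - 59) = 3.
Member 3: others sum to 55; max(0, 62 - 55) = 7.
Member 4: others sum to 41; max(0, 62 - 41) = 21.
Total collected = 19 + 3 + 7 + 21 = 50.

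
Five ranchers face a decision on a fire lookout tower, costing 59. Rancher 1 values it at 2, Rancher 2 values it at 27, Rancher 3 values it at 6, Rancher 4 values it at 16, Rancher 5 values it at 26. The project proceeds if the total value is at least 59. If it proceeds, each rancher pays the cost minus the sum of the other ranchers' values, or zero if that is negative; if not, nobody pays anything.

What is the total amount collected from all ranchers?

Total value 77 ≥ cost 59, so it is built.
Rancher 1: others sum to 75; max(0, 59 - 75) = 0.
Rancher 2: others sum to 50; max(0, 59 - 50) = 9.
Rancher 3: others sum to 71; max(0, 59 - 71) = 0.
Rancher 4: others sum to 61; max(0, 59 - 61) = 0.
Rancher 5: others sum to 51; max(0, 59 - 51) = 8.
Total collected = 0 + 9 + 0 + 0 + 8 = 17.

17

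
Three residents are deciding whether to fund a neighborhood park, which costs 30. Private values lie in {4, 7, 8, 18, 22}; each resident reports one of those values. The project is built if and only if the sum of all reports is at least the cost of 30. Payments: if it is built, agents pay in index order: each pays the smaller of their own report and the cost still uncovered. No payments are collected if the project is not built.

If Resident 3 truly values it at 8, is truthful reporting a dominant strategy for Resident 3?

Yes

Check each profile of the others' reports and compare truth against every alternative report.
Others report (8, 22): truth gives 8, best alternative gives 8.
Others report (18, 18): truth gives 8, best alternative gives 8.
Others report (18, 22): truth gives 8, best alternative gives 8.
Others report (22, 8): truth gives 8, best alternative gives 8.
Others report (22, 18): truth gives 8, best alternative gives 8.
Others report (22, 22): truth gives 8, best alternative gives 8.
(Remaining 19 profiles checked similarly; truth is weakly best in each.)
In every case the truthful report is at least as good as any alternative, so it is a dominant strategy.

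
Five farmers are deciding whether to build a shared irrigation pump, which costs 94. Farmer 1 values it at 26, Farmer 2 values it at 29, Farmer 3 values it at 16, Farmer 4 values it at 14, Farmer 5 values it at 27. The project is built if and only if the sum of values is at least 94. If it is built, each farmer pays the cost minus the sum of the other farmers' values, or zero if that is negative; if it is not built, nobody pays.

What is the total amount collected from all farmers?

28

Total value 112 ≥ cost 94, so it is built.
Farmer 1: others sum to 86; max(0, 94 - 86) = 8.
Farmer 2: others sum to 83; max(0, 94 - 83) = 11.
Farmer 3: others sum to 96; max(0, 94 - 96) = 0.
Farmer 4: others sum to 98; max(0, 94 - 98) = 0.
Farmer 5: others sum to 85; max(0, 94 - 85) = 9.
Total collected = 8 + 11 + 0 + 0 + 9 = 28.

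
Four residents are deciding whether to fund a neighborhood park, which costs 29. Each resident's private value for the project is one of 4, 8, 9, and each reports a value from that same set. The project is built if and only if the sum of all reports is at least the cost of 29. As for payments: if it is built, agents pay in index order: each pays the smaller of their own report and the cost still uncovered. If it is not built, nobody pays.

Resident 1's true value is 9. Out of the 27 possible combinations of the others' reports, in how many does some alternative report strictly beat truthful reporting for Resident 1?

Others report (4, 8, 9): truth gives 0; report 8 gives 1 > 0. Violating.
Others report (4, 9, 8): truth gives 0; report 8 gives 1 > 0. Violating.
Others report (4, 9, 9): truth gives 0; report 8 gives 1 > 0. Violating.
Others report (8, 4, 9): truth gives 0; report 8 gives 1 > 0. Violating.
Others report (4, 4, 4): truth gives 0; no alternative beats it.
Others report (4, 4, 8): truth gives 0; no alternative beats it.
(Checking all 27 profiles: 17 have a profitable deviation, 10 do not.)

17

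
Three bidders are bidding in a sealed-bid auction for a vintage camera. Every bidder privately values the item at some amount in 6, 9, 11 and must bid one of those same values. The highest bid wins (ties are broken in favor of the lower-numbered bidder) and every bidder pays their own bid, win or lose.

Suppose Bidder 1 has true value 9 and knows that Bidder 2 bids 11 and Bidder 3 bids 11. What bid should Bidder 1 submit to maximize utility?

11

Bid 6: loses but pays 6, utility -6.
Bid 9: loses but pays 9, utility -9.
Bid 11: wins, pays 11, utility 9 - 11 = -2.
The best choice is 11 with utility -2.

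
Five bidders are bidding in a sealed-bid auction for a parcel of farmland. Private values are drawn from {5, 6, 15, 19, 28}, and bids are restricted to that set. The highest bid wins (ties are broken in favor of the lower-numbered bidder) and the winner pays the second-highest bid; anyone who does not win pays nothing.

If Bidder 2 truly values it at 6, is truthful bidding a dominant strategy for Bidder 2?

Yes

Check each profile of the others' bids and compare truth against every alternative bid.
Others bid (5, 5, 5, 5): truth gives 1, best alternative gives 1.
Others bid (5, 5, 5, 6): truth gives 0, best alternative gives 0.
Others bid (5, 5, 5, 15): truth gives 0, best alternative gives 0.
Others bid (5, 5, 5, 19): truth gives 0, best alternative gives 0.
Others bid (5, 5, 5, 28): truth gives 0, best alternative gives 0.
Others bid (5, 5, 6, 5): truth gives 0, best alternative gives 0.
(Remaining 619 profiles checked similarly; truth is weakly best in each.)
In every case the truthful bid is at least as good as any alternative, so it is a dominant strategy.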